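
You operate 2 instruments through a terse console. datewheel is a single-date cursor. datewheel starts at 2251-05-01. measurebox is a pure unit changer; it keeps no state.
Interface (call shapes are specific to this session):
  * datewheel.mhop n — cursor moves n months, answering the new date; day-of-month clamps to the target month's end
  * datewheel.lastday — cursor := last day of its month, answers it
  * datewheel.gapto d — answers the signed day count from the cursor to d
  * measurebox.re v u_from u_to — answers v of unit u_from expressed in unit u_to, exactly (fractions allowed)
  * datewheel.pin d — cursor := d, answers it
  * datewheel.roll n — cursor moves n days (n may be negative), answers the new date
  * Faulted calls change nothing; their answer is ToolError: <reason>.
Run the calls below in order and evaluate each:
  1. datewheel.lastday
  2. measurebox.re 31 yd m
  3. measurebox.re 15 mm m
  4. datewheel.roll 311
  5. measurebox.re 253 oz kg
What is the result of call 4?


>> datewheel.lastday()
<< 2251-05-31
>> measurebox.re(v=31, u_from=yd, u_to=m)
<< 35433/1250
>> measurebox.re(v=15, u_from=mm, u_to=m)
<< 3/200
>> datewheel.roll(n=311)
<< 2252-04-06
>> measurebox.re(v=253, u_from=oz, u_to=kg)
<< 11475886961/1600000000

Answer: 2252-04-06


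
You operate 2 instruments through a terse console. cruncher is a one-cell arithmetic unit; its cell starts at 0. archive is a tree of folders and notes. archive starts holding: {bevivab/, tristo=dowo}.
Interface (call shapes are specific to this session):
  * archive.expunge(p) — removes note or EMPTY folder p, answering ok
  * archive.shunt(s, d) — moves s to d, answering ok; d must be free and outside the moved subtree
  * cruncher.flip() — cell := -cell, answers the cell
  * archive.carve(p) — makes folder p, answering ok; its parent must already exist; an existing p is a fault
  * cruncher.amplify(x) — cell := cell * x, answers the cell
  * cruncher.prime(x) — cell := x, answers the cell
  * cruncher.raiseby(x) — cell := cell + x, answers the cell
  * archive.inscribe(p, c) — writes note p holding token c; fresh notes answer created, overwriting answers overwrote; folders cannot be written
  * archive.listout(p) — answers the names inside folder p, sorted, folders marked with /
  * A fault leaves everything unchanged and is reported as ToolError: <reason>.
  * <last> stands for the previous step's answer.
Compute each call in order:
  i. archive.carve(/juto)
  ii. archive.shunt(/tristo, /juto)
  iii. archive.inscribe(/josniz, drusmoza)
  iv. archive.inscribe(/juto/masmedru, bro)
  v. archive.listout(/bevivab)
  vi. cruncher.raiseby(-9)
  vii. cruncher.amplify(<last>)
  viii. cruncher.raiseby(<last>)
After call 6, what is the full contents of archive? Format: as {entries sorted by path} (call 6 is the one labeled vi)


Answer: {bevivab/, josniz=drusmoza, juto/, juto/masmedru=bro, tristo=dowo}

Derivation:
~$ archive.carve p→/juto
:: ok
~$ archive.shunt s→/tristo d→/juto
:: ToolError: exists
~$ archive.inscribe p→/josniz c→drusmoza
:: created
~$ archive.inscribe p→/juto/masmedru c→bro
:: created
~$ archive.listout p→/bevivab
:: []
~$ cruncher.raiseby x→-9
:: -9
~$ cruncher.amplify x→<last>
:: 81
~$ cruncher.raiseby x→<last>
:: 162


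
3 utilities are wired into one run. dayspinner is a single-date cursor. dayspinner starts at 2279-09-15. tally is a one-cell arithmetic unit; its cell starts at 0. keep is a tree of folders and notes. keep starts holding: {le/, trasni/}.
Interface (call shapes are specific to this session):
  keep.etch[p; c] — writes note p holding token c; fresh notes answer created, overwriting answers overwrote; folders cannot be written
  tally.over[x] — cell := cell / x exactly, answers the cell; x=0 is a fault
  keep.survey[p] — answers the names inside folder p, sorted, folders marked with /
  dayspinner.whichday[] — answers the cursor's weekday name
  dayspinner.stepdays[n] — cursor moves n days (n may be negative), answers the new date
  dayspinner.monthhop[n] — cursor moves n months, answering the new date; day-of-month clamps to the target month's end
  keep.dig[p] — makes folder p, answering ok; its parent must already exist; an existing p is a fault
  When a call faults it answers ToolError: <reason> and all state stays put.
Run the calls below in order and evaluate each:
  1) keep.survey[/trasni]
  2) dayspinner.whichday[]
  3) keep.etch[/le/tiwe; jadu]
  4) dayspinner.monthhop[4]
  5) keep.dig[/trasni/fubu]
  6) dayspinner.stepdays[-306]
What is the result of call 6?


Answer: 2279-03-15

Derivation:
;; 1. keep.survey(p='/trasni') == []
;; 2. dayspinner.whichday() == Monday
;; 3. keep.etch(p='/le/tiwe', c='jadu') == created
;; 4. dayspinner.monthhop(n='4') == 2280-01-15
;; 5. keep.dig(p='/trasni/fubu') == ok
;; 6. dayspinner.stepdays(n='-306') == 2279-03-15


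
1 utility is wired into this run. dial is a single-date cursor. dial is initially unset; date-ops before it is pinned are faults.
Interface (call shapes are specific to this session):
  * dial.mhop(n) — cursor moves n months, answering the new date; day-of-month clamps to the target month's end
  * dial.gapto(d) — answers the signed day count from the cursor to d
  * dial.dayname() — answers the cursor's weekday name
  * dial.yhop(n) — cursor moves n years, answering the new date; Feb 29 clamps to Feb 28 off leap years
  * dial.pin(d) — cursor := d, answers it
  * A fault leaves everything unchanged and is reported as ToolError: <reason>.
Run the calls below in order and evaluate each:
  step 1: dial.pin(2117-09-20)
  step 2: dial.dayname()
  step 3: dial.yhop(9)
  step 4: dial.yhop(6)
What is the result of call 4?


Answer: 2132-09-20

Derivation:
# dial.pin(d→2117-09-20) -> 2117-09-20
# dial.dayname() -> Monday
# dial.yhop(n→9) -> 2126-09-20
# dial.yhop(n→6) -> 2132-09-20


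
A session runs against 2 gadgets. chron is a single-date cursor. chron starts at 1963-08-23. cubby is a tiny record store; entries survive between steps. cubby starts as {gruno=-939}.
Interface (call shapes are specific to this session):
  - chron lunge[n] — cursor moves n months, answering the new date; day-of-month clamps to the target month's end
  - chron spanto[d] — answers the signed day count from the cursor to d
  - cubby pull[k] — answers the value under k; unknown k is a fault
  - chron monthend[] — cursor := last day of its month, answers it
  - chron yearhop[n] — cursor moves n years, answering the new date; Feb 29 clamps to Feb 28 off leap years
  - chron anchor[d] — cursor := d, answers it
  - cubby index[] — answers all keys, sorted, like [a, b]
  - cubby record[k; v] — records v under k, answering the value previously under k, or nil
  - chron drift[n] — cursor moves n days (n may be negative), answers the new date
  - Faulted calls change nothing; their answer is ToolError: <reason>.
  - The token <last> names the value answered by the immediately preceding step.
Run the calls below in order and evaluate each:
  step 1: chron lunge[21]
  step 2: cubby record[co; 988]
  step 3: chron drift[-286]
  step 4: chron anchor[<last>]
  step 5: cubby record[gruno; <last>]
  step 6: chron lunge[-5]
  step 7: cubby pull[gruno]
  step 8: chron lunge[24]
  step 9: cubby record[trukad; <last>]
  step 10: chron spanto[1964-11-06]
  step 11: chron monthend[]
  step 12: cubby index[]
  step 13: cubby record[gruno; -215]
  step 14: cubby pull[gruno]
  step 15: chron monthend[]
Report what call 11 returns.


Using chron lunge(n: 21), and see 1965-05-23.
Now I run cubby record(k: co, v: 988), — result: nil.
I try chron drift(n: -286), which returns 1964-08-10.
Invoking chron anchor(d: <last>), and see 1964-08-10.
I use cubby record(k: gruno, v: <last>), yielding -939.
Next I call chron lunge(n: -5), — result: 1964-03-10.
I call cubby pull(k: gruno), yielding 1964-08-10.
I try chron lunge(n: 24), — result: 1966-03-10.
I call cubby record(k: trukad, v: <last>), → nil.
Then chron spanto(d: 1964-11-06), and see -489.
I try chron monthend(), and observe 1966-03-31.
Then cubby index(), and see [co, gruno, trukad].
I run cubby record(k: gruno, v: -215), → 1964-08-10.
I invoke cubby pull(k: gruno), — result: -215.
Using chron monthend, → 1966-03-31.

Answer: 1966-03-31


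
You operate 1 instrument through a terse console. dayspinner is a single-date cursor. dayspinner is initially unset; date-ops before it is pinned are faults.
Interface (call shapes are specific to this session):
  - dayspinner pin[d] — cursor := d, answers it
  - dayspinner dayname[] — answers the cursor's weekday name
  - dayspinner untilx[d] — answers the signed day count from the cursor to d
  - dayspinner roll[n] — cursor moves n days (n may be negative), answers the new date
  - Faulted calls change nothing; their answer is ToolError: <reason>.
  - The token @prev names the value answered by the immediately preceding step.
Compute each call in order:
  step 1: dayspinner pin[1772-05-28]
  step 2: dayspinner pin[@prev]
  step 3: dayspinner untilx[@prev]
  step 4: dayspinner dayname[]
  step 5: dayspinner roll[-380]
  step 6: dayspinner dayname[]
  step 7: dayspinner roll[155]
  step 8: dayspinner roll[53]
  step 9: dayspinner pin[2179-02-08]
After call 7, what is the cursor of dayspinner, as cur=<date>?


==> dayspinner pin(d='1772-05-28')
<== 1772-05-28
==> dayspinner pin(d='@prev')
<== 1772-05-28
==> dayspinner untilx(d='@prev')
<== 0
==> dayspinner dayname()
<== Thursday
==> dayspinner roll(n='-380')
<== 1771-05-14
==> dayspinner dayname()
<== Tuesday
==> dayspinner roll(n='155')
<== 1771-10-16
==> dayspinner roll(n='53')
<== 1771-12-08
==> dayspinner pin(d='2179-02-08')
<== 2179-02-08

Answer: cur=1771-10-16


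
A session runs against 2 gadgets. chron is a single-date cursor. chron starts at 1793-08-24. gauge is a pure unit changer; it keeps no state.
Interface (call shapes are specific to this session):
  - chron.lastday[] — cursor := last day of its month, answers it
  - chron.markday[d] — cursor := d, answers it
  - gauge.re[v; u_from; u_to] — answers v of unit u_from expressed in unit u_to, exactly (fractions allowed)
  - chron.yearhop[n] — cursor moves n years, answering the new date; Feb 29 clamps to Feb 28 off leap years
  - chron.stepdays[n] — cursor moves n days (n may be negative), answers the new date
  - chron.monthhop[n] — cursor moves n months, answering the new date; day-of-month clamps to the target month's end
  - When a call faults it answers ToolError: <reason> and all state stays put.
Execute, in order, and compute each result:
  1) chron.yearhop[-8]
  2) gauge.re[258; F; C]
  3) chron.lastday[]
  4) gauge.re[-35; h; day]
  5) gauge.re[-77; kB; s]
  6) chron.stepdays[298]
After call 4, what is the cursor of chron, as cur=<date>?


==> yearhop(n→-8)
<== 1785-08-24
==> re(v→258, u_from→F, u_to→C)
<== 1130/9
==> lastday()
<== 1785-08-31
==> re(v→-35, u_from→h, u_to→day)
<== -35/24
==> re(v→-77, u_from→kB, u_to→s)
<== ToolError: incompatible units
==> stepdays(n→298)
<== 1786-06-25

Answer: cur=1785-08-31


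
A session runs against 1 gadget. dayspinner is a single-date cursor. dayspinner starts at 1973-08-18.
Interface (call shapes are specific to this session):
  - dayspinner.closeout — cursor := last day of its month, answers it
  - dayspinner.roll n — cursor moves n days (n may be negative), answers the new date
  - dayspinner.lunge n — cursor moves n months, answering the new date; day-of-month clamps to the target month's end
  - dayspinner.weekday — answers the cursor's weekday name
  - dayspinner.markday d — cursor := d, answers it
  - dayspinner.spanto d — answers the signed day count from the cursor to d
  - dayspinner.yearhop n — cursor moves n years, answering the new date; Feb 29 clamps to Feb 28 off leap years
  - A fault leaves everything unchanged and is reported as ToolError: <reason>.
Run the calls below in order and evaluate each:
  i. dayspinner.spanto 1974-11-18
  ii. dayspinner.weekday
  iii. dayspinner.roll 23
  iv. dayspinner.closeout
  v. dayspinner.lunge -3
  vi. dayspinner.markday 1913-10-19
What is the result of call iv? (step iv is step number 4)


% dayspinner.spanto(d='1974-11-18') == 457
% dayspinner.weekday() == Saturday
% dayspinner.roll(n='23') == 1973-09-10
% dayspinner.closeout() == 1973-09-30
% dayspinner.lunge(n='-3') == 1973-06-30
% dayspinner.markday(d='1913-10-19') == 1913-10-19

Answer: 1973-09-30


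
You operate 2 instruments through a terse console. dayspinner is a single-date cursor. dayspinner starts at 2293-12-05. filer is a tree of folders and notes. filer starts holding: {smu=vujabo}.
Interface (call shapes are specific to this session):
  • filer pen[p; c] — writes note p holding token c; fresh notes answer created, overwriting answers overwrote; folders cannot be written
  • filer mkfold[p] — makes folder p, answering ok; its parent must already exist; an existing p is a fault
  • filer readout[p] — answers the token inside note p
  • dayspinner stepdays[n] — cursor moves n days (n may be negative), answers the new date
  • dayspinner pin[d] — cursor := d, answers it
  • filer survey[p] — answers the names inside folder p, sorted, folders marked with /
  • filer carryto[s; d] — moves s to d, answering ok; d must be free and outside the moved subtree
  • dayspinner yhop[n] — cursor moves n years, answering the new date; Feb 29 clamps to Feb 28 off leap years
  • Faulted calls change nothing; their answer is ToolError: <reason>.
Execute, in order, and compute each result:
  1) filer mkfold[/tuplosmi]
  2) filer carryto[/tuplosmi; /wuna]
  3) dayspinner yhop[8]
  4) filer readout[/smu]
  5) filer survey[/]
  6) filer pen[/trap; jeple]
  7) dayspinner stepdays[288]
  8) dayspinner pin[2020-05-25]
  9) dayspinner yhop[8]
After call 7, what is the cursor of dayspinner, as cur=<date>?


Answer: cur=2302-09-19

Derivation:
! 1. filer mkfold(p: /tuplosmi) == ok
! 2. filer carryto(s: /tuplosmi, d: /wuna) == ok
! 3. dayspinner yhop(n: 8) == 2301-12-05
! 4. filer readout(p: /smu) == vujabo
! 5. filer survey(p: /) == [smu, wuna/]
! 6. filer pen(p: /trap, c: jeple) == created
! 7. dayspinner stepdays(n: 288) == 2302-09-19
! 8. dayspinner pin(d: 2020-05-25) == 2020-05-25
! 9. dayspinner yhop(n: 8) == 2028-05-25


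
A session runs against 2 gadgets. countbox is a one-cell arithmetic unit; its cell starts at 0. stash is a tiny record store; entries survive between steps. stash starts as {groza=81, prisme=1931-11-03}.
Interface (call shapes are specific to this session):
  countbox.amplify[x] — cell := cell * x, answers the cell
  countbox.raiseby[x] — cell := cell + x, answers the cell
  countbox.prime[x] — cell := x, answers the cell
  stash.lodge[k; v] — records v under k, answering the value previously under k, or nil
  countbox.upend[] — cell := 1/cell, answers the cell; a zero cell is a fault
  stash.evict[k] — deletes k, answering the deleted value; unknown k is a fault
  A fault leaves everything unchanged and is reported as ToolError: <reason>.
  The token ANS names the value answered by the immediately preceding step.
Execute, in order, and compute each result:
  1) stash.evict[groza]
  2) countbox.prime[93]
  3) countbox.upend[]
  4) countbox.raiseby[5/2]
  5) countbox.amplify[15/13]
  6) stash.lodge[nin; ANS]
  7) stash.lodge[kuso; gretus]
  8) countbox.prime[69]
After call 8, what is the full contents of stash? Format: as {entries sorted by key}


Step: stash.evict[k→groza]
Result: 81
Step: countbox.prime[x→93]
Result: 93
Step: countbox.upend[]
Result: 1/93
Step: countbox.raiseby[x→5/2]
Result: 467/186
Step: countbox.amplify[x→15/13]
Result: 2335/806
Step: stash.lodge[k→nin; v→ANS]
Result: nil
Step: stash.lodge[k→kuso; v→gretus]
Result: nil
Step: countbox.prime[x→69]
Result: 69

Answer: {kuso=gretus, nin=2335/806, prisme=1931-11-03}


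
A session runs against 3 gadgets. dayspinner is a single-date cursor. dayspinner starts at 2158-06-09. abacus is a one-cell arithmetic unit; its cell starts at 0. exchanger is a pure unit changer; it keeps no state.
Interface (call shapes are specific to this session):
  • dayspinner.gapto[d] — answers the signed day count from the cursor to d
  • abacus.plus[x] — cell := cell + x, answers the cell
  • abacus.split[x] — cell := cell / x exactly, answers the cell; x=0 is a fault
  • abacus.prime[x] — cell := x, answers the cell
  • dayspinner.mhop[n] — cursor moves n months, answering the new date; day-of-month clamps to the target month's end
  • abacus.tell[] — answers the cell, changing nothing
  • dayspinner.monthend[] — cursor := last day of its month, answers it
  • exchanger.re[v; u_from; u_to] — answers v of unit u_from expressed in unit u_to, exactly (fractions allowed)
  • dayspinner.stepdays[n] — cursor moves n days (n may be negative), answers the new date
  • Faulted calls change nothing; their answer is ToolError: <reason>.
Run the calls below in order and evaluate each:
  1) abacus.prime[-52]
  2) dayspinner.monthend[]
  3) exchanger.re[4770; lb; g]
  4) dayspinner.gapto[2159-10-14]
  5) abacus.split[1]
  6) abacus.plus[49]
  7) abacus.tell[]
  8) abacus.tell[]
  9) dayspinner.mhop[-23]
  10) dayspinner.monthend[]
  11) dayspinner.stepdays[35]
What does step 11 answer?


;; 1. prime(x: -52) == -52
;; 2. monthend() == 2158-06-30
;; 3. re(v: 4770, u_from: lb, u_to: g) == 21636356049/10000
;; 4. gapto(d: 2159-10-14) == 471
;; 5. split(x: 1) == -52
;; 6. plus(x: 49) == -3
;; 7. tell() == -3
;; 8. tell() == -3
;; 9. mhop(n: -23) == 2156-07-30
;; 10. monthend() == 2156-07-31
;; 11. stepdays(n: 35) == 2156-09-04

Answer: 2156-09-04


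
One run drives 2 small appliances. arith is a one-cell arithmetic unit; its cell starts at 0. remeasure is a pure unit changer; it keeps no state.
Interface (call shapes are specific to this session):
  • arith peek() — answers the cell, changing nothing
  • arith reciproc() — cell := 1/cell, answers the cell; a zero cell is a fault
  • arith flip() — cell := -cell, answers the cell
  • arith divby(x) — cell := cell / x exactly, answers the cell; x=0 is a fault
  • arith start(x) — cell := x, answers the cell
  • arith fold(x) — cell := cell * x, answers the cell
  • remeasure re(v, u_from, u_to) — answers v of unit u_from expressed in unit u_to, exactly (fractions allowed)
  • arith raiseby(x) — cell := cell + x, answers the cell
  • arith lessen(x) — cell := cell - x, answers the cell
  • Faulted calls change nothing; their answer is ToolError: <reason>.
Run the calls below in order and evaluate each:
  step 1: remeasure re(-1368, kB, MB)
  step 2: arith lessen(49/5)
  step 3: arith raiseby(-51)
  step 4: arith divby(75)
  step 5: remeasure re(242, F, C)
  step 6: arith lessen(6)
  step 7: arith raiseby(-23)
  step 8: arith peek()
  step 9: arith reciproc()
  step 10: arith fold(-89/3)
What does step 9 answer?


Step: remeasure re[v→-1368; u_from→kB; u_to→MB]
Result: -171/125
Step: arith lessen[x→49/5]
Result: -49/5
Step: arith raiseby[x→-51]
Result: -304/5
Step: arith divby[x→75]
Result: -304/375
Step: remeasure re[v→242; u_from→F; u_to→C]
Result: 350/3
Step: arith lessen[x→6]
Result: -2554/375
Step: arith raiseby[x→-23]
Result: -11179/375
Step: arith peek[]
Result: -11179/375
Step: arith reciproc[]
Result: -375/11179
Step: arith fold[x→-89/3]
Result: 11125/11179

Answer: -375/11179


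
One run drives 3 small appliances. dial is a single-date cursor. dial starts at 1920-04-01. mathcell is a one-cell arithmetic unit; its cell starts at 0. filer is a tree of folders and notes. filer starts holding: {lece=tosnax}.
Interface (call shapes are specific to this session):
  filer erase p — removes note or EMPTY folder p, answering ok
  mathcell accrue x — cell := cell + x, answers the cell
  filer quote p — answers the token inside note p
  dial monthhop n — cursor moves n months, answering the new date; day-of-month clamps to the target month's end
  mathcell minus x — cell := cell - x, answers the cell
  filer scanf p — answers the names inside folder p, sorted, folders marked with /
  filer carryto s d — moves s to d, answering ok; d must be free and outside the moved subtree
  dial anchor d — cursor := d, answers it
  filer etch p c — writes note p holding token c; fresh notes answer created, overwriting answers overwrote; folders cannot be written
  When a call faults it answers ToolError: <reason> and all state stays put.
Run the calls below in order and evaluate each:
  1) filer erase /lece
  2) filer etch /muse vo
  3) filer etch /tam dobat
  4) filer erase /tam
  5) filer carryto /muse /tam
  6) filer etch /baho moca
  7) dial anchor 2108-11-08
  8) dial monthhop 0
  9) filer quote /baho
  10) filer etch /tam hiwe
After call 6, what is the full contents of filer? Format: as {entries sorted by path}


→ filer erase(p=/lece)
← ok
→ filer etch(p=/muse, c=vo)
← created
→ filer etch(p=/tam, c=dobat)
← created
→ filer erase(p=/tam)
← ok
→ filer carryto(s=/muse, d=/tam)
← ok
→ filer etch(p=/baho, c=moca)
← created
→ dial anchor(d=2108-11-08)
← 2108-11-08
→ dial monthhop(n=0)
← 2108-11-08
→ filer quote(p=/baho)
← moca
→ filer etch(p=/tam, c=hiwe)
← overwrote

Answer: {baho=moca, tam=vo}


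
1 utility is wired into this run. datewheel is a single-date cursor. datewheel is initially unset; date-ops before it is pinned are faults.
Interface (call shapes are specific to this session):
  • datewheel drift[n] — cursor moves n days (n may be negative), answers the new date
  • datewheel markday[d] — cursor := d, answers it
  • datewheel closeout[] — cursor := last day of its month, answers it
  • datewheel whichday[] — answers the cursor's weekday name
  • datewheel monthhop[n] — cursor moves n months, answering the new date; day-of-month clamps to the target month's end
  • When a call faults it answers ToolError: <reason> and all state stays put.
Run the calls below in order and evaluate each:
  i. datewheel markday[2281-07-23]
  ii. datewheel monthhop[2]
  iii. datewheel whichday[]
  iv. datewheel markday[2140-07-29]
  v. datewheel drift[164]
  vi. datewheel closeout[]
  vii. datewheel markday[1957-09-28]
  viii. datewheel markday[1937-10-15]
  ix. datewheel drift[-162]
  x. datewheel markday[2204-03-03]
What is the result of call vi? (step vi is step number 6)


# datewheel markday(d: 2281-07-23) : 2281-07-23
# datewheel monthhop(n: 2) : 2281-09-23
# datewheel whichday() : Friday
# datewheel markday(d: 2140-07-29) : 2140-07-29
# datewheel drift(n: 164) : 2141-01-09
# datewheel closeout() : 2141-01-31
# datewheel markday(d: 1957-09-28) : 1957-09-28
# datewheel markday(d: 1937-10-15) : 1937-10-15
# datewheel drift(n: -162) : 1937-05-06
# datewheel markday(d: 2204-03-03) : 2204-03-03

Answer: 2141-01-31


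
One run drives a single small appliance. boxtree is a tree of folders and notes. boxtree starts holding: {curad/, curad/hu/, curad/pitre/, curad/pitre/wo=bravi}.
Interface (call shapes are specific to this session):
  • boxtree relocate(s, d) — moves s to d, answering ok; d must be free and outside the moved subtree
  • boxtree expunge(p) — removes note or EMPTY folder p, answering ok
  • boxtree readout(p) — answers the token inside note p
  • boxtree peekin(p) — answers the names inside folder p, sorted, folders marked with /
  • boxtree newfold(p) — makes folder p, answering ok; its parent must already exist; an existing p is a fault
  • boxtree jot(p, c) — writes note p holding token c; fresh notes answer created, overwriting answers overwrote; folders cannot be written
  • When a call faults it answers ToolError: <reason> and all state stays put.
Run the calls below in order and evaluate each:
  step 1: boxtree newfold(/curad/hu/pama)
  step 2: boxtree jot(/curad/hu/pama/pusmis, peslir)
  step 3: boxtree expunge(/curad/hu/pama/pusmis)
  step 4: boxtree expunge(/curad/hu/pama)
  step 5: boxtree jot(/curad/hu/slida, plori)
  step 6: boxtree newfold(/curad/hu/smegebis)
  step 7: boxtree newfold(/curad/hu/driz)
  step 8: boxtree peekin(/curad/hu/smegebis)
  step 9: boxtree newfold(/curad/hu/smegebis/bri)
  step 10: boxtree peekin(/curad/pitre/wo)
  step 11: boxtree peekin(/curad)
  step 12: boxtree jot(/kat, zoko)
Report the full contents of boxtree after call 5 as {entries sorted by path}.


~$ boxtree newfold p→/curad/hu/pama
= ok
~$ boxtree jot p→/curad/hu/pama/pusmis c→peslir
= created
~$ boxtree expunge p→/curad/hu/pama/pusmis
= ok
~$ boxtree expunge p→/curad/hu/pama
= ok
~$ boxtree jot p→/curad/hu/slida c→plori
= created
~$ boxtree newfold p→/curad/hu/smegebis
= ok
~$ boxtree newfold p→/curad/hu/driz
= ok
~$ boxtree peekin p→/curad/hu/smegebis
= []
~$ boxtree newfold p→/curad/hu/smegebis/bri
= ok
~$ boxtree peekin p→/curad/pitre/wo
= ToolError: not a directory
~$ boxtree peekin p→/curad
= [hu/, pitre/]
~$ boxtree jot p→/kat c→zoko
= created

Answer: {curad/, curad/hu/, curad/hu/slida=plori, curad/pitre/, curad/pitre/wo=bravi}


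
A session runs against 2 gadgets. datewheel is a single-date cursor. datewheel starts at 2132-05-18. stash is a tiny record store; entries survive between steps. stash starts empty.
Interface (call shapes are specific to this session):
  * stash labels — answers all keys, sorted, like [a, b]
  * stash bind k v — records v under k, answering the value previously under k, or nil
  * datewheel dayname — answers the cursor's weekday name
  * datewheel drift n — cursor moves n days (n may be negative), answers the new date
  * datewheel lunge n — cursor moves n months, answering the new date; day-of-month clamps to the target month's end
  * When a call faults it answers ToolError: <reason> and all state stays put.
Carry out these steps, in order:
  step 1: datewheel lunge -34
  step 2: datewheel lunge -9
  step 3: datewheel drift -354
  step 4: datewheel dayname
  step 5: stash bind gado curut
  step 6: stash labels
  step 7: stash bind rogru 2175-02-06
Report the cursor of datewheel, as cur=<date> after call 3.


Answer: cur=2127-10-30

Derivation:
# datewheel lunge(n='-34') ~> 2129-07-18
# datewheel lunge(n='-9') ~> 2128-10-18
# datewheel drift(n='-354') ~> 2127-10-30
# datewheel dayname() ~> Thursday
# stash bind(k='gado', v='curut') ~> nil
# stash labels() ~> [gado]
# stash bind(k='rogru', v='2175-02-06') ~> nil


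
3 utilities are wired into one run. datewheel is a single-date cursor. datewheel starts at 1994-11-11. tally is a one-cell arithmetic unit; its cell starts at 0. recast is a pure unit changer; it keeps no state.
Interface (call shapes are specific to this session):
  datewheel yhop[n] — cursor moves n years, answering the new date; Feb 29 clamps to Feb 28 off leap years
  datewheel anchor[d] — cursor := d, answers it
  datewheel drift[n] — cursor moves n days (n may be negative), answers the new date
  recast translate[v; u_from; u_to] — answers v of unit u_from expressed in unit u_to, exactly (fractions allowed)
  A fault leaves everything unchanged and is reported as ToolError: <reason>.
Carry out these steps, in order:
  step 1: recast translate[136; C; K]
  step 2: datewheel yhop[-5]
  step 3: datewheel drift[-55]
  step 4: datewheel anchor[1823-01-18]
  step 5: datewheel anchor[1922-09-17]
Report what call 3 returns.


~$ recast translate v=136 u_from=C u_to=K
= 8183/20
~$ datewheel yhop n=-5
= 1989-11-11
~$ datewheel drift n=-55
= 1989-09-17
~$ datewheel anchor d=1823-01-18
= 1823-01-18
~$ datewheel anchor d=1922-09-17
= 1922-09-17

Answer: 1989-09-17


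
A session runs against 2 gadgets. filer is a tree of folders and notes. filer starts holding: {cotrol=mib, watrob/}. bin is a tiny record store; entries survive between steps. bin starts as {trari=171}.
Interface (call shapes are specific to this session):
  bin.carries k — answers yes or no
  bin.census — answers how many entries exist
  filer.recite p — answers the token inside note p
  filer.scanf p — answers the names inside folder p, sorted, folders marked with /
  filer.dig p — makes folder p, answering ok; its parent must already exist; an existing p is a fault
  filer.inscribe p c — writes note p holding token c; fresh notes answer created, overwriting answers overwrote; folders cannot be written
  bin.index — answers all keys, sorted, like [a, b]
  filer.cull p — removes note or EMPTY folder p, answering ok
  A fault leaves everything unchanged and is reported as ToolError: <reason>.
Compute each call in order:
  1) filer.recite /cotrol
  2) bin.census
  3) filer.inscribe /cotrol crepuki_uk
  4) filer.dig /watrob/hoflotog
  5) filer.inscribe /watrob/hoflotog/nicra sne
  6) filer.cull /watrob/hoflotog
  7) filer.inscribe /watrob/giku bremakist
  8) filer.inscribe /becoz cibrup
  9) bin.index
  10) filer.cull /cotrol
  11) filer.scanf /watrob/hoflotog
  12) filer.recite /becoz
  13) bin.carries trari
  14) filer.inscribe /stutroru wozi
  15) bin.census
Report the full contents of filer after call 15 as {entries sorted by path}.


Answer: {becoz=cibrup, stutroru=wozi, watrob/, watrob/giku=bremakist, watrob/hoflotog/, watrob/hoflotog/nicra=sne}

Derivation:
! filer.recite(p=/cotrol) == mib
! bin.census() == 1
! filer.inscribe(p=/cotrol, c=crepuki_uk) == overwrote
! filer.dig(p=/watrob/hoflotog) == ok
! filer.inscribe(p=/watrob/hoflotog/nicra, c=sne) == created
! filer.cull(p=/watrob/hoflotog) == ToolError: not empty
! filer.inscribe(p=/watrob/giku, c=bremakist) == created
! filer.inscribe(p=/becoz, c=cibrup) == created
! bin.index() == [trari]
! filer.cull(p=/cotrol) == ok
! filer.scanf(p=/watrob/hoflotog) == [nicra]
! filer.recite(p=/becoz) == cibrup
! bin.carries(k=trari) == yes
! filer.inscribe(p=/stutroru, c=wozi) == created
! bin.census() == 1


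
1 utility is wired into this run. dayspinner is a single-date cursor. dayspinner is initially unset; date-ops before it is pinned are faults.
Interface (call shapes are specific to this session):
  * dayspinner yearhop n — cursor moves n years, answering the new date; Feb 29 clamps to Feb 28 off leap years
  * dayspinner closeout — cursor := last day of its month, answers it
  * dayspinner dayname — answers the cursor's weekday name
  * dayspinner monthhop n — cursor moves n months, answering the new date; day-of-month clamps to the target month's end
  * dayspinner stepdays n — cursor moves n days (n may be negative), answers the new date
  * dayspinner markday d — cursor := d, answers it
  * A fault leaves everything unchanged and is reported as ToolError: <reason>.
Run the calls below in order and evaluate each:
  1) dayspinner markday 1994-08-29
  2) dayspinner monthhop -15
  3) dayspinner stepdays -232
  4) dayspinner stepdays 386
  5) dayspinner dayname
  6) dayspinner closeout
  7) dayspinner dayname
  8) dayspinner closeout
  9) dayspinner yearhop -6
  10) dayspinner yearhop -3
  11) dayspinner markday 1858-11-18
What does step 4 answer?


Answer: 1993-10-30

Derivation:
I use dayspinner markday(1994-08-29), giving 1994-08-29.
Using dayspinner monthhop(-15), and observe 1993-05-29.
Invoking dayspinner stepdays(-232), → 1992-10-09.
I call dayspinner stepdays(386), giving 1993-10-30.
Invoking dayspinner dayname(), and get Saturday.
I try dayspinner closeout(), giving 1993-10-31.
I call dayspinner dayname(), → Sunday.
Next I call dayspinner closeout(), — result: 1993-10-31.
I invoke dayspinner yearhop(-6), yielding 1987-10-31.
Using dayspinner yearhop(-3), which returns 1984-10-31.
Using dayspinner markday(1858-11-18), and see 1858-11-18.


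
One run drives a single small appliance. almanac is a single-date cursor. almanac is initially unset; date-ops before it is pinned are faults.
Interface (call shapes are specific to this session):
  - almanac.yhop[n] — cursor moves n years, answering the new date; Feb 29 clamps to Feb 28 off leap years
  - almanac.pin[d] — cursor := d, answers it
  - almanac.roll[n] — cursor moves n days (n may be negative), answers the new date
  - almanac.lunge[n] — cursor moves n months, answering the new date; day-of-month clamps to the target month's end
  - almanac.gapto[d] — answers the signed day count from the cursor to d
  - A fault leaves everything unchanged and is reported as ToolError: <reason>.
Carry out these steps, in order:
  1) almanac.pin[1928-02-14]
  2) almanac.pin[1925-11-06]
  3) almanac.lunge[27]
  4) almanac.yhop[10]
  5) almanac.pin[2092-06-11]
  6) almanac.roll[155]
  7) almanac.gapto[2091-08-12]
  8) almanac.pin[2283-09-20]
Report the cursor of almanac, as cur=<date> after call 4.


Step: almanac.pin[1928-02-14]
Result: 1928-02-14
Step: almanac.pin[1925-11-06]
Result: 1925-11-06
Step: almanac.lunge[27]
Result: 1928-02-06
Step: almanac.yhop[10]
Result: 1938-02-06
Step: almanac.pin[2092-06-11]
Result: 2092-06-11
Step: almanac.roll[155]
Result: 2092-11-13
Step: almanac.gapto[2091-08-12]
Result: -459
Step: almanac.pin[2283-09-20]
Result: 2283-09-20

Answer: cur=1938-02-06


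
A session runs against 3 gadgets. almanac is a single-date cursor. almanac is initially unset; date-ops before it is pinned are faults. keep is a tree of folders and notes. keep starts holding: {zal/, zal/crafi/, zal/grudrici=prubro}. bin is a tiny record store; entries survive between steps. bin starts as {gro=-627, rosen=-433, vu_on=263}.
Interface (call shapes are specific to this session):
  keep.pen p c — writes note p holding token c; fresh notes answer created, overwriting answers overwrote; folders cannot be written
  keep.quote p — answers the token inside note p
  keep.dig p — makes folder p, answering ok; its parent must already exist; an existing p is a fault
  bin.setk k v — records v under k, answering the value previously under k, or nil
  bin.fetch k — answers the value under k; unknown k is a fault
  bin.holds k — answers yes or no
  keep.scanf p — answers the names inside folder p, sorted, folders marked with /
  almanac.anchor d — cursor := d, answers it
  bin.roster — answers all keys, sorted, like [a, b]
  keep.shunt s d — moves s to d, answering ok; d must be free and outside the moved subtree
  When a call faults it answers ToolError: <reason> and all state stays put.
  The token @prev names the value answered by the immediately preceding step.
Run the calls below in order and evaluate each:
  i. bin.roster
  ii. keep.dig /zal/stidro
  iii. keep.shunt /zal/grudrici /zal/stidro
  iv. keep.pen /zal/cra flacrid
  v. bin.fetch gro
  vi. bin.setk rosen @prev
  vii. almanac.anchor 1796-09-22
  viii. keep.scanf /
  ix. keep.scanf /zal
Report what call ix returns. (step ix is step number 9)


Answer: [cra, crafi/, grudrici, stidro/]

Derivation:
I use bin.roster, and observe [gro, rosen, vu_on].
I use keep.dig using /zal/stidro, yielding ok.
Next I call keep.shunt using /zal/grudrici, /zal/stidro: ToolError: exists.
Invoking keep.pen using /zal/cra, flacrid, giving created.
Calling bin.fetch using gro: -627.
Invoking bin.setk using rosen, @prev, — result: -433.
I try almanac.anchor using 1796-09-22, and get 1796-09-22.
Calling keep.scanf using /, → [zal/].
I invoke keep.scanf using /zal, and observe [cra, crafi/, grudrici, stidro/].


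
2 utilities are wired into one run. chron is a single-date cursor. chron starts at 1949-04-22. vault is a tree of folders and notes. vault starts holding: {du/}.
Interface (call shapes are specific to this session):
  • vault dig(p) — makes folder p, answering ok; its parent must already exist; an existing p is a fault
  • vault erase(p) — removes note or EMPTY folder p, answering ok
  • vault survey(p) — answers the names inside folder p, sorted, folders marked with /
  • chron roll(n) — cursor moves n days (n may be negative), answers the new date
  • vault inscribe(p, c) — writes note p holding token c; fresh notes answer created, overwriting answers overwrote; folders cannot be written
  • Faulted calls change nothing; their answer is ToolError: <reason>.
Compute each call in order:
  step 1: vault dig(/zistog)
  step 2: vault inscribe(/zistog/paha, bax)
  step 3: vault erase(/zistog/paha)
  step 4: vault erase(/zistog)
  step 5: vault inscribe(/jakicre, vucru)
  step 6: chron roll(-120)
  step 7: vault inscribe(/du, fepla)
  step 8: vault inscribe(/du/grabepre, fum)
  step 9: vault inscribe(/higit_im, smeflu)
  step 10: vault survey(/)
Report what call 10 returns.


>>> vault dig p=/zistog
:: ok
>>> vault inscribe p=/zistog/paha c=bax
:: created
>>> vault erase p=/zistog/paha
:: ok
>>> vault erase p=/zistog
:: ok
>>> vault inscribe p=/jakicre c=vucru
:: created
>>> chron roll n=-120
:: 1948-12-23
>>> vault inscribe p=/du c=fepla
:: ToolError: is a directory
>>> vault inscribe p=/du/grabepre c=fum
:: created
>>> vault inscribe p=/higit_im c=smeflu
:: created
>>> vault survey p=/
:: [du/, higit_im, jakicre]

Answer: [du/, higit_im, jakicre]


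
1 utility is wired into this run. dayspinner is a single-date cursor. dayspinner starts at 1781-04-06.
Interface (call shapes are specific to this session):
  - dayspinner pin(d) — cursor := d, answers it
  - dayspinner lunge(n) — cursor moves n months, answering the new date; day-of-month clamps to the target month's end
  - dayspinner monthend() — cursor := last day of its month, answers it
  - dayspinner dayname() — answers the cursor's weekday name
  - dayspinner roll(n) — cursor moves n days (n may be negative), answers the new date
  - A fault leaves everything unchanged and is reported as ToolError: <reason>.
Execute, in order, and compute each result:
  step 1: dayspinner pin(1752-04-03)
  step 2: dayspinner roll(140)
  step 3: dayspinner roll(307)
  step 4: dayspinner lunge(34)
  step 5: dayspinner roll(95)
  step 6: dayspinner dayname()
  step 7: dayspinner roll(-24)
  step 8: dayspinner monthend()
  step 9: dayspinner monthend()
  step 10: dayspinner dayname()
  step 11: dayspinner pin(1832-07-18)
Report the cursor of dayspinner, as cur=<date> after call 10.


Answer: cur=1756-07-31

Derivation:
-> dayspinner pin(d=1752-04-03)
<- 1752-04-03
-> dayspinner roll(n=140)
<- 1752-08-21
-> dayspinner roll(n=307)
<- 1753-06-24
-> dayspinner lunge(n=34)
<- 1756-04-24
-> dayspinner roll(n=95)
<- 1756-07-28
-> dayspinner dayname()
<- Wednesday
-> dayspinner roll(n=-24)
<- 1756-07-04
-> dayspinner monthend()
<- 1756-07-31
-> dayspinner monthend()
<- 1756-07-31
-> dayspinner dayname()
<- Saturday
-> dayspinner pin(d=1832-07-18)
<- 1832-07-18


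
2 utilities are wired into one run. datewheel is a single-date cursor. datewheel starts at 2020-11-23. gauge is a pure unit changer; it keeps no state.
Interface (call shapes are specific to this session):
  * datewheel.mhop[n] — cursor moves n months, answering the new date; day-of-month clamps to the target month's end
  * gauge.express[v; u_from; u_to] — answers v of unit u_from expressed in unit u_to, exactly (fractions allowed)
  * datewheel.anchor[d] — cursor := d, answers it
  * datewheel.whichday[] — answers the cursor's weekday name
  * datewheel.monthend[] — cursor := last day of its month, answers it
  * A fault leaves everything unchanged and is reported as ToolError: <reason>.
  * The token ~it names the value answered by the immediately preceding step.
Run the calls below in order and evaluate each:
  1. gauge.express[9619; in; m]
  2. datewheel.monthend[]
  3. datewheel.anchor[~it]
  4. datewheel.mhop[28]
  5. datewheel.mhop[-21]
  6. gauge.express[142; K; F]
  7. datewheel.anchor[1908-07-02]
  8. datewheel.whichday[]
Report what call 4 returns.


Answer: 2023-03-30

Derivation:
# gauge.express(v: 9619, u_from: in, u_to: m) : 1221613/5000
# datewheel.monthend() : 2020-11-30
# datewheel.anchor(d: ~it) : 2020-11-30
# datewheel.mhop(n: 28) : 2023-03-30
# datewheel.mhop(n: -21) : 2021-06-30
# gauge.express(v: 142, u_from: K, u_to: F) : -20407/100
# datewheel.anchor(d: 1908-07-02) : 1908-07-02
# datewheel.whichday() : Thursday


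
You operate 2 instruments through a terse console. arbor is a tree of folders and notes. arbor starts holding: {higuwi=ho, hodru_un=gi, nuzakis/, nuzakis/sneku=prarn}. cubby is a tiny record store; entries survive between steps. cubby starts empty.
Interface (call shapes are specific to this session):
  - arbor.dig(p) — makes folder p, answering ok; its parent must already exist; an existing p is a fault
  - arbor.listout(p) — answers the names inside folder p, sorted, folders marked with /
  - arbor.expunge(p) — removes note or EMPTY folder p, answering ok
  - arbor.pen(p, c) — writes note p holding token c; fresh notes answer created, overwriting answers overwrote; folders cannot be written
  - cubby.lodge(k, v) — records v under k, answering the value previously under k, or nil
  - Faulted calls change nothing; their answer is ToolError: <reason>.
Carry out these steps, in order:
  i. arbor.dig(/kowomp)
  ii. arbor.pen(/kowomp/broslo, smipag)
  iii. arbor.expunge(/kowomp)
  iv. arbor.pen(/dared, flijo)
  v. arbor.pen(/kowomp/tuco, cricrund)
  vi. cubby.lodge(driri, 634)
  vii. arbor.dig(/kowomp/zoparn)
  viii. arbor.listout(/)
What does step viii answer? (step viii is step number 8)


Answer: [dared, higuwi, hodru_un, kowomp/, nuzakis/]

Derivation:
-- 1. arbor.dig(/kowomp) : ok
-- 2. arbor.pen(/kowomp/broslo, smipag) : created
-- 3. arbor.expunge(/kowomp) : ToolError: not empty
-- 4. arbor.pen(/dared, flijo) : created
-- 5. arbor.pen(/kowomp/tuco, cricrund) : created
-- 6. cubby.lodge(driri, 634) : nil
-- 7. arbor.dig(/kowomp/zoparn) : ok
-- 8. arbor.listout(/) : [dared, higuwi, hodru_un, kowomp/, nuzakis/]
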